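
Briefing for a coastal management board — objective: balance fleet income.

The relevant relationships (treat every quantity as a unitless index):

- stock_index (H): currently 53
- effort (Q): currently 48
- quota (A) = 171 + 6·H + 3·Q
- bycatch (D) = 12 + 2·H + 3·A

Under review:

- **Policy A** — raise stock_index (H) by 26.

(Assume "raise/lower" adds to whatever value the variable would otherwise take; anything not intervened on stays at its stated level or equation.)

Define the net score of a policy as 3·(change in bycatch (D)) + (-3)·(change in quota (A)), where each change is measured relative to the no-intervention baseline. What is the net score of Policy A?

1092

Baseline:
  H = 53
  Q = 48
  A = 171 + 6·53 + 3·48 = 633
  D = 12 + 2·53 + 3·633 = 2017
Policy A (H + 26):
  H = 53 + 26 = 79
  Q = 48
  A = 171 + 6·79 + 3·48 = 789
  D = 12 + 2·79 + 3·789 = 2537
ΔD = 2537 − 2017 = 520; ΔA = 789 − 633 = 156
Score = 3·520 + (-3)·156 = 1092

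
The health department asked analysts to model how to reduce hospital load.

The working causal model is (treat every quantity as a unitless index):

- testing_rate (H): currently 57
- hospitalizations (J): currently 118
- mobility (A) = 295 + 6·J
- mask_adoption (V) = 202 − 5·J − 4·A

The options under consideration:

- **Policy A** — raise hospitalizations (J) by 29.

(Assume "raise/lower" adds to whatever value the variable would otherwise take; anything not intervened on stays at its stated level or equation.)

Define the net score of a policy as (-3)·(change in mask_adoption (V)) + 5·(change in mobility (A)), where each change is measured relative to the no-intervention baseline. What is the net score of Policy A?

Baseline:
  J = 118
  A = 295 + 6·118 = 1003
  V = 202 − 5·118 − 4·1003 = -4400
Policy A (J + 29):
  J = 118 + 29 = 147
  A = 295 + 6·147 = 1177
  V = 202 − 5·147 − 4·1177 = -5241
ΔV = -5241 − (-4400) = -841; ΔA = 1177 − 1003 = 174
Score = (-3)·(-841) + 5·174 = 3393

3393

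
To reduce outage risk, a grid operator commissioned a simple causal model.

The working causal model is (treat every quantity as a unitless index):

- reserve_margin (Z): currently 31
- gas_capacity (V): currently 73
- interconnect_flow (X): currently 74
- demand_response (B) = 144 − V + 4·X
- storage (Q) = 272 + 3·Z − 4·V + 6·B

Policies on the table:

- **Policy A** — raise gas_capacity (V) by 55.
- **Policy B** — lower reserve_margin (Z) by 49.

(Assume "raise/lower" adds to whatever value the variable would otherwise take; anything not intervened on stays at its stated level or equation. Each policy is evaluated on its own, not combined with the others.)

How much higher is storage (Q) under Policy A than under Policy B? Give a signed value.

-403

Policy A (V + 55):
  Z = 31
  V = 73 + 55 = 128
  X = 74
  B = 144 − 128 + 4·74 = 312
  Q = 272 + 3·31 − 4·128 + 6·312 = 1725
Policy B (Z − 49):
  Z = 31 − 49 = -18
  V = 73
  X = 74
  B = 144 − 73 + 4·74 = 367
  Q = 272 + 3·(-18) − 4·73 + 6·367 = 2128
Q: 1725 − 2128 = -403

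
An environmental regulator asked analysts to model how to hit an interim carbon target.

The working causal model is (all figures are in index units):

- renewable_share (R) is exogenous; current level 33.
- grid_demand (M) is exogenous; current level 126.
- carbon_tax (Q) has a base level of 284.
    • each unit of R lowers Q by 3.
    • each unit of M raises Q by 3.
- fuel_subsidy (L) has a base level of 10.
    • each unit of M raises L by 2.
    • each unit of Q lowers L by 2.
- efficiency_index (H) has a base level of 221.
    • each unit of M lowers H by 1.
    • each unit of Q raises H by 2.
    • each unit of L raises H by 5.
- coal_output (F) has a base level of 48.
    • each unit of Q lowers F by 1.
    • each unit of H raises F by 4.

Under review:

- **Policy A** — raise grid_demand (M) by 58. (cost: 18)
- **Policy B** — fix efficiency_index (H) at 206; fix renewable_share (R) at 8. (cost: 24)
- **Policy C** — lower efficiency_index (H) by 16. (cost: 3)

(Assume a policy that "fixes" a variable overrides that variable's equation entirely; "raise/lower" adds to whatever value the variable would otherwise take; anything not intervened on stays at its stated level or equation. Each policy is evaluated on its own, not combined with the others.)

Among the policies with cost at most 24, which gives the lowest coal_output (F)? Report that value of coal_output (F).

-16565

Policy A (M + 58):
  R = 33
  M = 126 + 58 = 184
  Q = 284 − 3·33 + 3·184 = 737
  L = 10 + 2·184 − 2·737 = -1096
  H = 221 − 184 + 2·737 + 5·(-1096) = -3969
  F = 48 − 737 + 4·(-3969) = -16565
Policy B (H := 206, R := 8):
  R = 8
  M = 126
  Q = 284 − 3·8 + 3·126 = 638
  L = 10 + 2·126 − 2·638 = -1014
  H = 206
  F = 48 − 638 + 4·206 = 234
Policy C (H − 16):
  R = 33
  M = 126
  Q = 284 − 3·33 + 3·126 = 563
  L = 10 + 2·126 − 2·563 = -864
  H = 221 − 126 + 2·563 + 5·(-864) (−16 from intervention) = -3115
  F = 48 − 563 + 4·(-3115) = -12975
Comparing — Policy A: F=-16565, Policy B: F=234, Policy C: F=-12975. Lowest is -16565 (Policy A).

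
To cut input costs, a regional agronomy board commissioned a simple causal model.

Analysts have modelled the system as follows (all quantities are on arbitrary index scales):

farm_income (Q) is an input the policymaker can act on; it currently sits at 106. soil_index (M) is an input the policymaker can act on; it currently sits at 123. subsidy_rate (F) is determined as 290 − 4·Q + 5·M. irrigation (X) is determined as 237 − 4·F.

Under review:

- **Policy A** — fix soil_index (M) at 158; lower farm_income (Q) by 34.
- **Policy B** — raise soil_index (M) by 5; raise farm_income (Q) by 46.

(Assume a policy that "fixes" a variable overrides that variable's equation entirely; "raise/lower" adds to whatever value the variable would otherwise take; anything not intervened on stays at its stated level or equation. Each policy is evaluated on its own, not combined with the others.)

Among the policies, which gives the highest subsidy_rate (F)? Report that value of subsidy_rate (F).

792

Policy A (M := 158, Q − 34):
  Q = 106 − 34 = 72
  M = 158
  F = 290 − 4·72 + 5·158 = 792
Policy B (M + 5, Q + 46):
  Q = 106 + 46 = 152
  M = 123 + 5 = 128
  F = 290 − 4·152 + 5·128 = 322
Comparing — Policy A: F=792, Policy B: F=322. Highest is 792 (Policy A).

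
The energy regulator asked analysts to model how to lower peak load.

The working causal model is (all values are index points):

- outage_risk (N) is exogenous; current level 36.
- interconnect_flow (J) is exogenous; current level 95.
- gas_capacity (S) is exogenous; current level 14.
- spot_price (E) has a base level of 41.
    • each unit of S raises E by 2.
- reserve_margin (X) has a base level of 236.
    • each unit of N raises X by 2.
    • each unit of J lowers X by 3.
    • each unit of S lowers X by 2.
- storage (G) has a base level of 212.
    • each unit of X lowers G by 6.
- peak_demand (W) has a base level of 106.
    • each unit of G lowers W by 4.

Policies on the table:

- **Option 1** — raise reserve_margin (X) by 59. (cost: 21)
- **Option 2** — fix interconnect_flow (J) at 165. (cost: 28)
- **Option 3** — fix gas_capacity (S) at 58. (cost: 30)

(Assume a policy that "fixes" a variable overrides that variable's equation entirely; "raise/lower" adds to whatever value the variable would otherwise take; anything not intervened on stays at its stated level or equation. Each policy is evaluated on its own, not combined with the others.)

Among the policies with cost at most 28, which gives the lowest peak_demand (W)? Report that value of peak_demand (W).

Option 1 (X + 59):
  N = 36
  J = 95
  S = 14
  X = 236 + 2·36 − 3·95 − 2·14 (+59 from intervention) = 54
  G = 212 − 6·54 = -112
  W = 106 − 4·(-112) = 554
Option 2 (J := 165):
  N = 36
  J = 165
  S = 14
  X = 236 + 2·36 − 3·165 − 2·14 = -215
  G = 212 − 6·(-215) = 1502
  W = 106 − 4·1502 = -5902
Comparing — Option 1: W=554, Option 2: W=-5902. Lowest is -5902 (Option 2).

-5902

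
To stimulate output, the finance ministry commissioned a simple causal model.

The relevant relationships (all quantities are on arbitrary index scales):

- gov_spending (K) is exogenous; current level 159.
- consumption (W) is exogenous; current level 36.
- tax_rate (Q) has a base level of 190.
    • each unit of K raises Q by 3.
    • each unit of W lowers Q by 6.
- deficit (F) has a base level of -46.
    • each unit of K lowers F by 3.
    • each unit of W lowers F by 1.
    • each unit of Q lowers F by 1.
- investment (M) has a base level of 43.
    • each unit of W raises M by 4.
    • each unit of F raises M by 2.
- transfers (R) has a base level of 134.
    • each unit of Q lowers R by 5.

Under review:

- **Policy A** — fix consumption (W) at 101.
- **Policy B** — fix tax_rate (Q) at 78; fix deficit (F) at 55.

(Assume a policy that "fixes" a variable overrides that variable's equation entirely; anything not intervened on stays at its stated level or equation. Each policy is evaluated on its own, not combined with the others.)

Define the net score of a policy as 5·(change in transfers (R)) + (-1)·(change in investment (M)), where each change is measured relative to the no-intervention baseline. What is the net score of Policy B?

7195

Baseline:
  K = 159
  W = 36
  Q = 190 + 3·159 − 6·36 = 451
  F = -46 − 3·159 − 36 − 451 = -1010
  M = 43 + 4·36 + 2·(-1010) = -1833
  R = 134 − 5·451 = -2121
Policy B (Q := 78, F := 55):
  K = 159
  W = 36
  Q = 78
  F = 55
  M = 43 + 4·36 + 2·55 = 297
  R = 134 − 5·78 = -256
ΔR = -256 − (-2121) = 1865; ΔM = 297 − (-1833) = 2130
Score = 5·1865 + (-1)·2130 = 7195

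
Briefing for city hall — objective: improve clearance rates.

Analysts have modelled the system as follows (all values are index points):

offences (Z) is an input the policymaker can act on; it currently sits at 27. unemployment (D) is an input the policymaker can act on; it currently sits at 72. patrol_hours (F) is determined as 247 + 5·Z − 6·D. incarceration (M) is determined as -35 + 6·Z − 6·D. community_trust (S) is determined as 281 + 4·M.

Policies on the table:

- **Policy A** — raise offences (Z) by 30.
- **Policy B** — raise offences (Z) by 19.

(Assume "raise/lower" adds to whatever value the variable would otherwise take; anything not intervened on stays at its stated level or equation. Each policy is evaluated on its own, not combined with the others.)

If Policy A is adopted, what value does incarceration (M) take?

-125

Policy A (Z + 30):
  Z = 27 + 30 = 57
  D = 72
  M = -35 + 6·57 − 6·72 = -125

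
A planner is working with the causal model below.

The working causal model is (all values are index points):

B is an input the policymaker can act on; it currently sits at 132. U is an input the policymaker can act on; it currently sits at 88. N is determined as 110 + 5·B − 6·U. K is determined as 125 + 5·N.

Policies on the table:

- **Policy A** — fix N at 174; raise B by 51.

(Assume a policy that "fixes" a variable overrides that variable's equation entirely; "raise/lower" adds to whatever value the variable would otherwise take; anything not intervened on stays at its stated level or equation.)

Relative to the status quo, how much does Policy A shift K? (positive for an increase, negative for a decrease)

-340

Baseline:
  B = 132
  U = 88
  N = 110 + 5·132 − 6·88 = 242
  K = 125 + 5·242 = 1335
Policy A (N := 174, B + 51):
  B = 132 + 51 = 183
  U = 88
  N = 174
  K = 125 + 5·174 = 995
Change in K: 995 − 1335 = -340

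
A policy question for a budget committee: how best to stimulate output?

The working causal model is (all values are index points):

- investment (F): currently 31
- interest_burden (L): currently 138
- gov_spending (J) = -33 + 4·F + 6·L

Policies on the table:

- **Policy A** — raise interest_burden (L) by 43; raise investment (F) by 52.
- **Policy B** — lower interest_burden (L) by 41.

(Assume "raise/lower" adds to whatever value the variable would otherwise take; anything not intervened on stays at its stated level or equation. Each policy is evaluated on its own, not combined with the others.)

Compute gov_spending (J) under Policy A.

1385

Policy A (L + 43, F + 52):
  F = 31 + 52 = 83
  L = 138 + 43 = 181
  J = -33 + 4·83 + 6·181 = 1385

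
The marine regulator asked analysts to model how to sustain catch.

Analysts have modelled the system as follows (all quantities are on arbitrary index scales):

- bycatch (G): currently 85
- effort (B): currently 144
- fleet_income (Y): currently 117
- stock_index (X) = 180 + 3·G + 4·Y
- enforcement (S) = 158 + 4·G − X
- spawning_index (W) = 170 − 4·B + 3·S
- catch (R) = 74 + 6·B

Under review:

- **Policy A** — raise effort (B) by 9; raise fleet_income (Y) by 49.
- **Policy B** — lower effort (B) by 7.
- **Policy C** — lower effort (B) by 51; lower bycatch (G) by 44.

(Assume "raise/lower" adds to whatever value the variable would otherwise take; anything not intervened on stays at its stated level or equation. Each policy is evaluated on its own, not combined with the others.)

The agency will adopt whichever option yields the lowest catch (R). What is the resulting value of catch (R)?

632

Policy A (B + 9, Y + 49):
  B = 144 + 9 = 153
  R = 74 + 6·153 = 992
Policy B (B − 7):
  B = 144 − 7 = 137
  R = 74 + 6·137 = 896
Policy C (B − 51, G − 44):
  B = 144 − 51 = 93
  R = 74 + 6·93 = 632
Comparing — Policy A: R=992, Policy B: R=896, Policy C: R=632. Lowest is 632 (Policy C).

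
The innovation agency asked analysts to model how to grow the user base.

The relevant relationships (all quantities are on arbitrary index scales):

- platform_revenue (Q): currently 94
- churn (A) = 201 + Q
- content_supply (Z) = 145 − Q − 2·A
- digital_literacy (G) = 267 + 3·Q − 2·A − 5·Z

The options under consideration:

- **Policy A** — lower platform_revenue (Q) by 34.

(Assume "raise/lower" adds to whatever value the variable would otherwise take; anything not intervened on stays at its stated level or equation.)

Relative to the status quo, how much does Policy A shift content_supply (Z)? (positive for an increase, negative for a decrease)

Baseline:
  Q = 94
  A = 201 + 94 = 295
  Z = 145 − 94 − 2·295 = -539
Policy A (Q − 34):
  Q = 94 − 34 = 60
  A = 201 + 60 = 261
  Z = 145 − 60 − 2·261 = -437
Change in Z: -437 − (-539) = 102

102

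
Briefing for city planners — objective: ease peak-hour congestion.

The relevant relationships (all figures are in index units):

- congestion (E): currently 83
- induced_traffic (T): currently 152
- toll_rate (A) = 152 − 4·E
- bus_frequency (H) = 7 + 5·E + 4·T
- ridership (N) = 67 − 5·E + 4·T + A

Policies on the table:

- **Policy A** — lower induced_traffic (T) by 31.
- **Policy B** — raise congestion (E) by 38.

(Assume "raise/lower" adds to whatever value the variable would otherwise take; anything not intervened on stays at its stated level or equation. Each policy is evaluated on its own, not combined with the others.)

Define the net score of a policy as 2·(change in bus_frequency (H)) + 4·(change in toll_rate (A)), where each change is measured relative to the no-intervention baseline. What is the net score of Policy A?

Baseline:
  E = 83
  T = 152
  A = 152 − 4·83 = -180
  H = 7 + 5·83 + 4·152 = 1030
Policy A (T − 31):
  E = 83
  T = 152 − 31 = 121
  A = 152 − 4·83 = -180
  H = 7 + 5·83 + 4·121 = 906
ΔH = 906 − 1030 = -124; ΔA = -180 − (-180) = 0
Score = 2·(-124) + 4·0 = -248

-248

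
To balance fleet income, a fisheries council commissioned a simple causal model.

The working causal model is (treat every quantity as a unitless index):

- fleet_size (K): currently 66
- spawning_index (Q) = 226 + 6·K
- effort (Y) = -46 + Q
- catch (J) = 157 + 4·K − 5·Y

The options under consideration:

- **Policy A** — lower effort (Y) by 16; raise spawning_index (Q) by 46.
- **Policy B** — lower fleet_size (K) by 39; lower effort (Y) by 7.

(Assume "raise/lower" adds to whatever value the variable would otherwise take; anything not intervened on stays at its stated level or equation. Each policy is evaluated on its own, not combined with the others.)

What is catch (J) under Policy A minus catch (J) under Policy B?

-1199

Policy A (Y − 16, Q + 46):
  K = 66
  Q = 226 + 6·66 (+46 from intervention) = 668
  Y = -46 + 668 (−16 from intervention) = 606
  J = 157 + 4·66 − 5·606 = -2609
Policy B (K − 39, Y − 7):
  K = 66 − 39 = 27
  Q = 226 + 6·27 = 388
  Y = -46 + 388 (−7 from intervention) = 335
  J = 157 + 4·27 − 5·335 = -1410
J: -2609 − (-1410) = -1199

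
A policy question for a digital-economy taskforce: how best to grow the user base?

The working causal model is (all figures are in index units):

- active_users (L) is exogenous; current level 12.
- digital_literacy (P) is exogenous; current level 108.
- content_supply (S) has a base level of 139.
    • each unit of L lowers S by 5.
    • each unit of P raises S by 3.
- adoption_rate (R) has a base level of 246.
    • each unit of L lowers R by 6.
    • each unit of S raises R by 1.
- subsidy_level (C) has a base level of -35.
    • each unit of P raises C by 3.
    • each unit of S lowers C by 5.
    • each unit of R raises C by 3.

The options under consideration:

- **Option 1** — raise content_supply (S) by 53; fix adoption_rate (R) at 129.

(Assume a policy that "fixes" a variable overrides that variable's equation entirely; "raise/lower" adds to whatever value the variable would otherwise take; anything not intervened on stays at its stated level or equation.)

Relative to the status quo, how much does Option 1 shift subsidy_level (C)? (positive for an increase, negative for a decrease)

Baseline:
  L = 12
  P = 108
  S = 139 − 5·12 + 3·108 = 403
  R = 246 − 6·12 + 403 = 577
  C = -35 + 3·108 − 5·403 + 3·577 = 5
Option 1 (S + 53, R := 129):
  L = 12
  P = 108
  S = 139 − 5·12 + 3·108 (+53 from intervention) = 456
  R = 129
  C = -35 + 3·108 − 5·456 + 3·129 = -1604
Change in C: -1604 − 5 = -1609

-1609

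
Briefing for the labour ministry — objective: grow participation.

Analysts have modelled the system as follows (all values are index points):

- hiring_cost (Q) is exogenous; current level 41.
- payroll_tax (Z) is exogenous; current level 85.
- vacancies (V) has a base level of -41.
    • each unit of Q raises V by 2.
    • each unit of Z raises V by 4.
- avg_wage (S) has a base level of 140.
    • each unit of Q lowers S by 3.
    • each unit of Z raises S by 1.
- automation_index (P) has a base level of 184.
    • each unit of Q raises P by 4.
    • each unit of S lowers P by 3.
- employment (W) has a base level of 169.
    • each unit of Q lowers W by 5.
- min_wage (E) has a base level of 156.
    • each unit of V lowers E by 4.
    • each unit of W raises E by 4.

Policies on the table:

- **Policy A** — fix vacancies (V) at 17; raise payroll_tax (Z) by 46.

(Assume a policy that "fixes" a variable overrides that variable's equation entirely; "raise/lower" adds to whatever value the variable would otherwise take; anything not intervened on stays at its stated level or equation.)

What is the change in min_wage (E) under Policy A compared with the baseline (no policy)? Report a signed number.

1456

Baseline:
  Q = 41
  Z = 85
  V = -41 + 2·41 + 4·85 = 381
  W = 169 − 5·41 = -36
  E = 156 − 4·381 + 4·(-36) = -1512
Policy A (V := 17, Z + 46):
  Q = 41
  Z = 85 + 46 = 131
  V = 17
  W = 169 − 5·41 = -36
  E = 156 − 4·17 + 4·(-36) = -56
Change in E: -56 − (-1512) = 1456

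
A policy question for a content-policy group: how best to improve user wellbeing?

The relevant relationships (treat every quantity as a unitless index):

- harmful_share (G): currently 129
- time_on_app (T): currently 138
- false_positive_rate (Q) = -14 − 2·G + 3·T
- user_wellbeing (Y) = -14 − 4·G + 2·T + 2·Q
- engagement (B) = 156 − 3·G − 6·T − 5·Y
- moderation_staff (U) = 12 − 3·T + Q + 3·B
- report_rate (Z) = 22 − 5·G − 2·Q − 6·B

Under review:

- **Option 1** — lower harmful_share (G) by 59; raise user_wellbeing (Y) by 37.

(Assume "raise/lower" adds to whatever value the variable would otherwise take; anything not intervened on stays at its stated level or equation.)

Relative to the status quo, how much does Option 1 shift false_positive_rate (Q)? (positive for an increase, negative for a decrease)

Baseline:
  G = 129
  T = 138
  Q = -14 − 2·129 + 3·138 = 142
Option 1 (G − 59, Y + 37):
  G = 129 − 59 = 70
  T = 138
  Q = -14 − 2·70 + 3·138 = 260
Change in Q: 260 − 142 = 118

118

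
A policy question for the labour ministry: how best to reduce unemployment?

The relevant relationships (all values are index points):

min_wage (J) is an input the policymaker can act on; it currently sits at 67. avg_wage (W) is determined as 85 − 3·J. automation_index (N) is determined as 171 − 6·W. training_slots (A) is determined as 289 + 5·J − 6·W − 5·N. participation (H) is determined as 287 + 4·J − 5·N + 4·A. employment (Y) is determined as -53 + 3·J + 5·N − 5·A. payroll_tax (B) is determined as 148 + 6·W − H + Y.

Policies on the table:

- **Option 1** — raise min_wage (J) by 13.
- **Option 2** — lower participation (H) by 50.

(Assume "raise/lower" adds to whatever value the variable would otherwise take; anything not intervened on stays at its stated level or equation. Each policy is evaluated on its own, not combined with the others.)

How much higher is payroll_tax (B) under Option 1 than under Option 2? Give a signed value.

9882

Option 1 (J + 13):
  J = 67 + 13 = 80
  W = 85 − 3·80 = -155
  N = 171 − 6·(-155) = 1101
  A = 289 + 5·80 − 6·(-155) − 5·1101 = -3886
  H = 287 + 4·80 − 5·1101 + 4·(-3886) = -20442
  Y = -53 + 3·80 + 5·1101 − 5·(-3886) = 25122
  B = 148 + 6·(-155) − (-20442) + 25122 = 44782
Option 2 (H − 50):
  J = 67
  W = 85 − 3·67 = -116
  N = 171 − 6·(-116) = 867
  A = 289 + 5·67 − 6·(-116) − 5·867 = -3015
  H = 287 + 4·67 − 5·867 + 4·(-3015) (−50 from intervention) = -15890
  Y = -53 + 3·67 + 5·867 − 5·(-3015) = 19558
  B = 148 + 6·(-116) − (-15890) + 19558 = 34900
B: 44782 − 34900 = 9882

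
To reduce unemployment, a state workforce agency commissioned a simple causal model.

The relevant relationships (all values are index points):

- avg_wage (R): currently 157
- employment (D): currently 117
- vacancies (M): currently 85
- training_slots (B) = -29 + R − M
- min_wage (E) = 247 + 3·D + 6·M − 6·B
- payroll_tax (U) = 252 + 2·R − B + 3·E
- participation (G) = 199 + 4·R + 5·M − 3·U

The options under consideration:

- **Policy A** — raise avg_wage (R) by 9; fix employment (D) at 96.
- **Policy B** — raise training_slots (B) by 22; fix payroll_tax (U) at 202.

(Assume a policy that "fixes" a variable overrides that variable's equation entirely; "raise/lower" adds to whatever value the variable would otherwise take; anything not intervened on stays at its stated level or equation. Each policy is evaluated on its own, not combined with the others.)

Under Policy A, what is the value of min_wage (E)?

Policy A (R + 9, D := 96):
  R = 157 + 9 = 166
  D = 96
  M = 85
  B = -29 + 166 − 85 = 52
  E = 247 + 3·96 + 6·85 − 6·52 = 733

733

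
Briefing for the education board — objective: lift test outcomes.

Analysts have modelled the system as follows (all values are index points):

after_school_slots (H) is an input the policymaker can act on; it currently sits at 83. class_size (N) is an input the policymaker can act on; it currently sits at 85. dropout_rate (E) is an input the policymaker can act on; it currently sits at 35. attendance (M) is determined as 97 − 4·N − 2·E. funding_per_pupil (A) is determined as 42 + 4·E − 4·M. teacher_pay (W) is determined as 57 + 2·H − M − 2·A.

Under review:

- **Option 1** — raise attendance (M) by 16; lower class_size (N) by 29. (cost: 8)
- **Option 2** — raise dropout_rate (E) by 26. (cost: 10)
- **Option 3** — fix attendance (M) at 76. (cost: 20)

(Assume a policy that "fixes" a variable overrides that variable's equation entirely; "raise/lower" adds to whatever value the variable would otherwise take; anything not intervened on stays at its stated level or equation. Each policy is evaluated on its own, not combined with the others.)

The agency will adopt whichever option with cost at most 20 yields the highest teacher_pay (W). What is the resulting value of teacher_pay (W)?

Option 1 (M + 16, N − 29):
  H = 83
  N = 85 − 29 = 56
  E = 35
  M = 97 − 4·56 − 2·35 (+16 from intervention) = -181
  A = 42 + 4·35 − 4·(-181) = 906
  W = 57 + 2·83 − (-181) − 2·906 = -1408
Option 2 (E + 26):
  H = 83
  N = 85
  E = 35 + 26 = 61
  M = 97 − 4·85 − 2·61 = -365
  A = 42 + 4·61 − 4·(-365) = 1746
  W = 57 + 2·83 − (-365) − 2·1746 = -2904
Option 3 (M := 76):
  H = 83
  N = 85
  E = 35
  M = 76
  A = 42 + 4·35 − 4·76 = -122
  W = 57 + 2·83 − 76 − 2·(-122) = 391
Comparing — Option 1: W=-1408, Option 2: W=-2904, Option 3: W=391. Highest is 391 (Option 3).

391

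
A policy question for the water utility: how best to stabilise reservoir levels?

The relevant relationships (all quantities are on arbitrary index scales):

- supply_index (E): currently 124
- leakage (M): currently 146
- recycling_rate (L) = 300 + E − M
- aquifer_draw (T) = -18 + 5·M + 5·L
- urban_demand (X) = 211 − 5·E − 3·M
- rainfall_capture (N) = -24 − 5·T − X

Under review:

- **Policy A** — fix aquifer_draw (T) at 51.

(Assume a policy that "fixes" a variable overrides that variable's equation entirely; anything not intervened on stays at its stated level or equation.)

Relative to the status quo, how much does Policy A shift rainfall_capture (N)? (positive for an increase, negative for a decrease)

Baseline:
  E = 124
  M = 146
  L = 300 + 124 − 146 = 278
  T = -18 + 5·146 + 5·278 = 2102
  X = 211 − 5·124 − 3·146 = -847
  N = -24 − 5·2102 − (-847) = -9687
Policy A (T := 51):
  E = 124
  M = 146
  L = 300 + 124 − 146 = 278
  T = 51
  X = 211 − 5·124 − 3·146 = -847
  N = -24 − 5·51 − (-847) = 568
Change in N: 568 − (-9687) = 10255

10255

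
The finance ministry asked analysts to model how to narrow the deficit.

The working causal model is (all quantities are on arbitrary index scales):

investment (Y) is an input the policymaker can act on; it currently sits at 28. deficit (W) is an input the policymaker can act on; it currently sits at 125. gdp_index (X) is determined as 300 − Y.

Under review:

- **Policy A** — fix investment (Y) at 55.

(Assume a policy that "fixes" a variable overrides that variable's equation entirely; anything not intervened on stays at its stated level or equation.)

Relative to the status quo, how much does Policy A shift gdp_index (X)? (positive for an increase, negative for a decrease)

Baseline:
  Y = 28
  X = 300 − 28 = 272
Policy A (Y := 55):
  Y = 55
  X = 300 − 55 = 245
Change in X: 245 − 272 = -27

-27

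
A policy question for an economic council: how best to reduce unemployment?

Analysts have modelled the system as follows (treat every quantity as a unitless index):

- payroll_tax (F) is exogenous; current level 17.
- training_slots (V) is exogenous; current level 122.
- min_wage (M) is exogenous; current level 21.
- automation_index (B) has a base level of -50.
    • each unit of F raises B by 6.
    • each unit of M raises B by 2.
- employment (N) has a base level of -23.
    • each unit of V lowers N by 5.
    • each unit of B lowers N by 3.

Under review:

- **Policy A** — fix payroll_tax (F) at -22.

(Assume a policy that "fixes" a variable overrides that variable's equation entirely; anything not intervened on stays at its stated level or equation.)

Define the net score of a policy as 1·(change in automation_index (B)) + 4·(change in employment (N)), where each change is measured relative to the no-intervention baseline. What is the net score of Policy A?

2574

Baseline:
  F = 17
  V = 122
  M = 21
  B = -50 + 6·17 + 2·21 = 94
  N = -23 − 5·122 − 3·94 = -915
Policy A (F := -22):
  F = -22
  V = 122
  M = 21
  B = -50 + 6·(-22) + 2·21 = -140
  N = -23 − 5·122 − 3·(-140) = -213
ΔB = -140 − 94 = -234; ΔN = -213 − (-915) = 702
Score = 1·(-234) + 4·702 = 2574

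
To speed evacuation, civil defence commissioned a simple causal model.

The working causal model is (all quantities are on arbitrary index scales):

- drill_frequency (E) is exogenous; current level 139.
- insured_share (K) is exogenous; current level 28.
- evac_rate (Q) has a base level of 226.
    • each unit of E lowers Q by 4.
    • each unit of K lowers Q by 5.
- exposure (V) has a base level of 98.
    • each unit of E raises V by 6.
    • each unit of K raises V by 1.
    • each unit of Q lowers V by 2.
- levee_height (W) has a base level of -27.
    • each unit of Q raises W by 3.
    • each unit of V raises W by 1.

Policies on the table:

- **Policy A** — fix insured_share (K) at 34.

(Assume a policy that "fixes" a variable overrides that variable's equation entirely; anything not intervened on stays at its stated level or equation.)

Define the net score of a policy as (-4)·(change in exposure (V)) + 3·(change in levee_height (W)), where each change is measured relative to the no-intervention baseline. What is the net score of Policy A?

Baseline:
  E = 139
  K = 28
  Q = 226 − 4·139 − 5·28 = -470
  V = 98 + 6·139 + 28 − 2·(-470) = 1900
  W = -27 + 3·(-470) + 1900 = 463
Policy A (K := 34):
  E = 139
  K = 34
  Q = 226 − 4·139 − 5·34 = -500
  V = 98 + 6·139 + 34 − 2·(-500) = 1966
  W = -27 + 3·(-500) + 1966 = 439
ΔV = 1966 − 1900 = 66; ΔW = 439 − 463 = -24
Score = (-4)·66 + 3·(-24) = -336

-336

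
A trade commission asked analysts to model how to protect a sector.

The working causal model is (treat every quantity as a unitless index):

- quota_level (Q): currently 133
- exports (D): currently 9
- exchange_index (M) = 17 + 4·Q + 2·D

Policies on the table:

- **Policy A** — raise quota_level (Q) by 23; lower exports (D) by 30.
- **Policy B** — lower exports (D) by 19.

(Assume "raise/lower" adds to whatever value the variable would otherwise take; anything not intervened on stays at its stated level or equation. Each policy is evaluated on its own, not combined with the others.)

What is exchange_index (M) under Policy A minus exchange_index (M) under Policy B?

Policy A (Q + 23, D − 30):
  Q = 133 + 23 = 156
  D = 9 − 30 = -21
  M = 17 + 4·156 + 2·(-21) = 599
Policy B (D − 19):
  Q = 133
  D = 9 − 19 = -10
  M = 17 + 4·133 + 2·(-10) = 529
M: 599 − 529 = 70

70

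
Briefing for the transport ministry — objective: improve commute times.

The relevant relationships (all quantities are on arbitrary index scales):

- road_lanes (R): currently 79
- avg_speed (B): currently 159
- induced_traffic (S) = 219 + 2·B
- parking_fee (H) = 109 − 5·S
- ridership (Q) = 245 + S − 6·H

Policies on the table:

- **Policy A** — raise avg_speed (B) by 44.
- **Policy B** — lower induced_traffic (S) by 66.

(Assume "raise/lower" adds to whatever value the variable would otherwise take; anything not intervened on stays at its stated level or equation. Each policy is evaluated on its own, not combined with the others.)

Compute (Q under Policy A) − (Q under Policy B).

4774

Policy A (B + 44):
  B = 159 + 44 = 203
  S = 219 + 2·203 = 625
  H = 109 − 5·625 = -3016
  Q = 245 + 625 − 6·(-3016) = 18966
Policy B (S − 66):
  B = 159
  S = 219 + 2·159 (−66 from intervention) = 471
  H = 109 − 5·471 = -2246
  Q = 245 + 471 − 6·(-2246) = 14192
Q: 18966 − 14192 = 4774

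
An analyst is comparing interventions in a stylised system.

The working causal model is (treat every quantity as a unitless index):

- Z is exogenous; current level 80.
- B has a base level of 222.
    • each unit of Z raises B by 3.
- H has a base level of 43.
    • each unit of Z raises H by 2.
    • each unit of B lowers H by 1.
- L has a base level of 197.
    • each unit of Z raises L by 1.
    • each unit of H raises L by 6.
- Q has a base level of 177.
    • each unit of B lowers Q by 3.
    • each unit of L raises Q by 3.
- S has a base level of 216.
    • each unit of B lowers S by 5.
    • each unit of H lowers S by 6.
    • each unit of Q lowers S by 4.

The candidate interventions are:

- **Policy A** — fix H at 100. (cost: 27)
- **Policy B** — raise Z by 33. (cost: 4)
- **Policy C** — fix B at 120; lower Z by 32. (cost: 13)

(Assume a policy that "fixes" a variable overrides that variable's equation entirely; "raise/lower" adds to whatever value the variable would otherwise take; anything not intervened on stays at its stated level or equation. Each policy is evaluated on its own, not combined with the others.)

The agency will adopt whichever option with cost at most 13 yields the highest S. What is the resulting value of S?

22491

Policy B (Z + 33):
  Z = 80 + 33 = 113
  B = 222 + 3·113 = 561
  H = 43 + 2·113 − 561 = -292
  L = 197 + 113 + 6·(-292) = -1442
  Q = 177 − 3·561 + 3·(-1442) = -5832
  S = 216 − 5·561 − 6·(-292) − 4·(-5832) = 22491
Policy C (B := 120, Z − 32):
  Z = 80 − 32 = 48
  B = 120
  H = 43 + 2·48 − 120 = 19
  L = 197 + 48 + 6·19 = 359
  Q = 177 − 3·120 + 3·359 = 894
  S = 216 − 5·120 − 6·19 − 4·894 = -4074
Comparing — Policy B: S=22491, Policy C: S=-4074. Highest is 22491 (Policy B).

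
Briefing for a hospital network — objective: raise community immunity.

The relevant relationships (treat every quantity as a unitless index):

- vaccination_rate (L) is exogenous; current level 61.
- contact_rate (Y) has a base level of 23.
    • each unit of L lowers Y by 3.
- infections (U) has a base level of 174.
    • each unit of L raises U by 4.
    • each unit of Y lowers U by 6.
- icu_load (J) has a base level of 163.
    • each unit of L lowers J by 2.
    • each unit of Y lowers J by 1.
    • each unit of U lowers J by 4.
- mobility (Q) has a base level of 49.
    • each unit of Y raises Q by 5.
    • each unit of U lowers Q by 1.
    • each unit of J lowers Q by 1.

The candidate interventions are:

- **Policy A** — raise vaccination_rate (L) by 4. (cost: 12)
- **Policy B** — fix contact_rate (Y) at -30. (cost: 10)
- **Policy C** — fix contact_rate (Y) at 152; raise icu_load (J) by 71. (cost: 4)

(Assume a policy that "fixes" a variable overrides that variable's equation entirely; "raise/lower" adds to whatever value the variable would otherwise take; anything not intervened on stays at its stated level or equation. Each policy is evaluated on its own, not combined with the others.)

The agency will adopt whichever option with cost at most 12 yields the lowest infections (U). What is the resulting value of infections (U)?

Policy A (L + 4):
  L = 61 + 4 = 65
  Y = 23 − 3·65 = -172
  U = 174 + 4·65 − 6·(-172) = 1466
Policy B (Y := -30):
  L = 61
  Y = -30
  U = 174 + 4·61 − 6·(-30) = 598
Policy C (Y := 152, J + 71):
  L = 61
  Y = 152
  U = 174 + 4·61 − 6·152 = -494
Comparing — Policy A: U=1466, Policy B: U=598, Policy C: U=-494. Lowest is -494 (Policy C).

-494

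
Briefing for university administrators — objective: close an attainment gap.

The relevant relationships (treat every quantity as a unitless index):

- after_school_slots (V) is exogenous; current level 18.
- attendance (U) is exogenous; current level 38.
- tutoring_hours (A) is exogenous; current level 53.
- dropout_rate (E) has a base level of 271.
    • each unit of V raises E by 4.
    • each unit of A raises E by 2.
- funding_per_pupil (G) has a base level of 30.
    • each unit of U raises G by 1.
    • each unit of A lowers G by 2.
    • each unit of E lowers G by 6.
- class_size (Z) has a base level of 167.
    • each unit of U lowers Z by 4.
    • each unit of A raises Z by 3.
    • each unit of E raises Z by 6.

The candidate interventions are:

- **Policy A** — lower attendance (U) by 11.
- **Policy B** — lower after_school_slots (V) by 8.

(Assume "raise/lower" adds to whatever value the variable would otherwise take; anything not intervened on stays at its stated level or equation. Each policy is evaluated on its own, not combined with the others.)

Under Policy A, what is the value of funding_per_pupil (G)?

-2743

Policy A (U − 11):
  V = 18
  U = 38 − 11 = 27
  A = 53
  E = 271 + 4·18 + 2·53 = 449
  G = 30 + 27 − 2·53 − 6·449 = -2743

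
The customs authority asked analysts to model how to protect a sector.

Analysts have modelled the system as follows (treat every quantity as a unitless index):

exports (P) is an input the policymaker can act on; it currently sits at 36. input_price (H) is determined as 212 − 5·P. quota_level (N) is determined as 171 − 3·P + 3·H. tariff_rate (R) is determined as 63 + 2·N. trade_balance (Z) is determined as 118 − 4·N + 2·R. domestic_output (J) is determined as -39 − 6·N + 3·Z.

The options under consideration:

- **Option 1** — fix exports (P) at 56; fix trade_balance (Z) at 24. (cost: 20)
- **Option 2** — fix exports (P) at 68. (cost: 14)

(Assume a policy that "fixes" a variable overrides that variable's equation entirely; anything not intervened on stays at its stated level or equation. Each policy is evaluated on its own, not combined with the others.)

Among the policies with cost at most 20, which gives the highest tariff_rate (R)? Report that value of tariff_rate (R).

-339

Option 1 (P := 56, Z := 24):
  P = 56
  H = 212 − 5·56 = -68
  N = 171 − 3·56 + 3·(-68) = -201
  R = 63 + 2·(-201) = -339
Option 2 (P := 68):
  P = 68
  H = 212 − 5·68 = -128
  N = 171 − 3·68 + 3·(-128) = -417
  R = 63 + 2·(-417) = -771
Comparing — Option 1: R=-339, Option 2: R=-771. Highest is -339 (Option 1).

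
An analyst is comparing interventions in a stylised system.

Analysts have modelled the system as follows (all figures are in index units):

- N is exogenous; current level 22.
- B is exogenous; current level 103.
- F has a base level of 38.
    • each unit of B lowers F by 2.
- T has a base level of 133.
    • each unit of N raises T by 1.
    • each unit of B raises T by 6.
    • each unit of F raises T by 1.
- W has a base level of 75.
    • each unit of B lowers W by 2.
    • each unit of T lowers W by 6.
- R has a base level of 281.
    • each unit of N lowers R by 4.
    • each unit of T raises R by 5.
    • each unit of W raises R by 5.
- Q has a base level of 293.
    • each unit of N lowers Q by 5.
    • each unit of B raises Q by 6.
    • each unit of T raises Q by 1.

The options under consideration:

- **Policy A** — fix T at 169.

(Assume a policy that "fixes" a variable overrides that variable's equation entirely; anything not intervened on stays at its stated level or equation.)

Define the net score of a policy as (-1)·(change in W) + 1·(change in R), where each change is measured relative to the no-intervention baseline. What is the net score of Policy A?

Baseline:
  N = 22
  B = 103
  F = 38 − 2·103 = -168
  T = 133 + 22 + 6·103 + (-168) = 605
  W = 75 − 2·103 − 6·605 = -3761
  R = 281 − 4·22 + 5·605 + 5·(-3761) = -15587
Policy A (T := 169):
  N = 22
  B = 103
  F = 38 − 2·103 = -168
  T = 169
  W = 75 − 2·103 − 6·169 = -1145
  R = 281 − 4·22 + 5·169 + 5·(-1145) = -4687
ΔW = -1145 − (-3761) = 2616; ΔR = -4687 − (-15587) = 10900
Score = (-1)·2616 + 1·10900 = 8284

8284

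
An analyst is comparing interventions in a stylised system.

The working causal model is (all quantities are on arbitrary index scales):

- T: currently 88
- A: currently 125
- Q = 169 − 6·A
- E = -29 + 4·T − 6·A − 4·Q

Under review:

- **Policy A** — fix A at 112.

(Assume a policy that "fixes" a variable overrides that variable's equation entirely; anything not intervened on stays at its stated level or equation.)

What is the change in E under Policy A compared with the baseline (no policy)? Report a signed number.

-234

Baseline:
  T = 88
  A = 125
  Q = 169 − 6·125 = -581
  E = -29 + 4·88 − 6·125 − 4·(-581) = 1897
Policy A (A := 112):
  T = 88
  A = 112
  Q = 169 − 6·112 = -503
  E = -29 + 4·88 − 6·112 − 4·(-503) = 1663
Change in E: 1663 − 1897 = -234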